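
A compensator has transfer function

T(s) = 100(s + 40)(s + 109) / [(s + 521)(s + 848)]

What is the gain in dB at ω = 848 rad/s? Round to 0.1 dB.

At s = jω = j848:
zero (s+40): 40 + j848 → |·| = √(40²+848²) = √720704 ≈ 848.94, ∠ = arctan(848/40) ≈ 87.30°
zero (s+109): 109 + j848 → |·| = √(109²+848²) = √730985 ≈ 854.98, ∠ = arctan(848/109) ≈ 82.68°
pole (s+521): 521 + j848 → |·| = √(521²+848²) = √990545 ≈ 995.26, ∠ = arctan(848/521) ≈ 58.43°
pole (s+848): 848 + j848 → |·| = √(848²+848²) = √1438208 ≈ 1199.3, ∠ = arctan(848/848) ≈ 45.00°
|T| = 100 · 7.2583e+05 / 1.1936e+06 ≈ 60.81
Gain = 20 log₁₀(60.81) ≈ 35.68 dB

35.7 dB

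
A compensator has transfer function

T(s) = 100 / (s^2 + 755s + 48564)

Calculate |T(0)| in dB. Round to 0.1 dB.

-53.7 dB

T(0) = 100 / 48564 ≈ 0.0020591
20 log₁₀(0.0020591) ≈ -53.73 dB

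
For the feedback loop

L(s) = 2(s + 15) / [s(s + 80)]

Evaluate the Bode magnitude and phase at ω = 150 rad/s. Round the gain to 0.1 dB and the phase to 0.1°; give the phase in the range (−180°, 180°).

At s = jω = j150:
zero (s+15): 15 + j150 → |·| = √(15²+150²) = √22725 ≈ 150.75, ∠ = arctan(150/15) ≈ 84.29°
pole (s+80): 80 + j150 → |·| = √(80²+150²) = √28900 ≈ 170, ∠ = arctan(150/80) ≈ 61.93°
pole at origin: |s| = 150, ∠ = 90.00° (in denominator)
|L| = 2 · 150.75 / 25500 ≈ 0.011824
Gain = 20 log₁₀(0.011824) ≈ -38.54 dB
∠L = 84.29° − 151.93° = -67.64°

-38.5 dB, -67.6°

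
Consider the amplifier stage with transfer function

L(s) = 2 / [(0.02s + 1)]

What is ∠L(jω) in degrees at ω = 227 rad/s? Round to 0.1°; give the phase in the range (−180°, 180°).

-77.6°

At ω = 227 rad/s:
pole (1 + j227·0.02) = 1 + j4.54 → |·| ≈ 4.6488, ∠ ≈ 77.58°
∠L = (0°) − (77.58°) = -77.58°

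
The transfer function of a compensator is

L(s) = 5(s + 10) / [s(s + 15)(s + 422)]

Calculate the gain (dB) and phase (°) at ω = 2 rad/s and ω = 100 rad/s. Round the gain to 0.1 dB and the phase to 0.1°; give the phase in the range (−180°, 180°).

ω = 2: -48.0 dB, -86.6°; ω = 100: -78.8 dB, -100.5°

At s = jω = j2:
zero (s+10): 10 + j2 → |·| = √(10²+2²) = √104 ≈ 10.198, ∠ = arctan(2/10) ≈ 11.31°
pole (s+15): 15 + j2 → |·| = √(15²+2²) = √229 ≈ 15.133, ∠ = arctan(2/15) ≈ 7.59°
pole (s+422): 422 + j2 → |·| = √(422²+2²) = √178088 ≈ 422, ∠ = arctan(2/422) ≈ 0.27°
pole at origin: |s| = 2, ∠ = 90.00° (in denominator)
|L| = 5 · 10.198 / 12772 ≈ 0.0039923
Gain = 20 log₁₀(0.0039923) ≈ -47.98 dB
∠L = 11.31° − 97.86° = -86.55°

At s = jω = j100:
zero (s+10): 10 + j100 → |·| = √(10²+100²) = √10100 ≈ 100.5, ∠ = arctan(100/10) ≈ 84.29°
pole (s+15): 15 + j100 → |·| = √(15²+100²) = √10225 ≈ 101.12, ∠ = arctan(100/15) ≈ 81.47°
pole (s+422): 422 + j100 → |·| = √(422²+100²) = √188084 ≈ 433.69, ∠ = arctan(100/422) ≈ 13.33°
pole at origin: |s| = 100, ∠ = 90.00° (in denominator)
|L| = 5 · 100.5 / 4.3855e+06 ≈ 0.00011458
Gain = 20 log₁₀(0.00011458) ≈ -78.82 dB
∠L = 84.29° − 184.80° = -100.51°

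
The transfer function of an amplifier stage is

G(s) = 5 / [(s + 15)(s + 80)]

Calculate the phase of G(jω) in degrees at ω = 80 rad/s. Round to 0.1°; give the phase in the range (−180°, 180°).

At s = jω = j80:
pole (s+15): 15 + j80 → |·| = √(15²+80²) = √6625 ≈ 81.394, ∠ = arctan(80/15) ≈ 79.38°
pole (s+80): 80 + j80 → |·| = √(80²+80²) = √12800 ≈ 113.14, ∠ = arctan(80/80) ≈ 45.00°
∠G = 0.00° − 124.38° = -124.38°

-124.4°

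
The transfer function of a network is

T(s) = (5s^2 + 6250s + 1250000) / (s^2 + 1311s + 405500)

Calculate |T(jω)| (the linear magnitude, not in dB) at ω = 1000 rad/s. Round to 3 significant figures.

Substitute s = j1000:
Numerator: 5(j1000)^2 + 6250(j1000) + 1250000 = -3750000 + j6250000
Denominator: (j1000)^2 + 1311(j1000) + 405500 = -594500 + j1311000
|N| = √(3750000² + 6250000²) ≈ 7.2887e+06, ∠N ≈ 120.96°
|D| = √(594500² + 1311000²) ≈ 1.4395e+06, ∠D ≈ 114.39°
|T| = 7.2887e+06 / 1.4395e+06 ≈ 5.0634

5.06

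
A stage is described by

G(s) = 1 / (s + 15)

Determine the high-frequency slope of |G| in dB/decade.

Each pole contributes −20 dB/decade at high frequency; each zero contributes +20 dB/decade.
Net: 0 zero(s) − 1 pole(s) → -20 dB/decade.

-20 dB/decade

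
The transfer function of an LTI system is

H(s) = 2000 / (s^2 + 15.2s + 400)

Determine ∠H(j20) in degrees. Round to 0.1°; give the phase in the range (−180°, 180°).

At s = jω = j20:
quadratic: (j20)² + 15.2·j20 + 400 = 0 + j304 → |·| ≈ 304, ∠ ≈ 90.00°
∠H = 0.00° − 90.00° = -90.00°

-90.0°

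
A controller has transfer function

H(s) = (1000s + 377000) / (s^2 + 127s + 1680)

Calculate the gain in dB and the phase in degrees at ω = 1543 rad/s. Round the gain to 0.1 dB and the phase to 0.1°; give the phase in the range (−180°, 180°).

Substitute s = j1543:
Numerator: 1000(j1543) + 377000 = 377000 + j1543000
Denominator: (j1543)^2 + 127(j1543) + 1680 = -2379169 + j195961
|N| = √(377000² + 1543000²) ≈ 1.5884e+06, ∠N ≈ 76.27°
|D| = √(2379169² + 195961²) ≈ 2.3872e+06, ∠D ≈ 175.29°
|H| = 1.5884e+06 / 2.3872e+06 ≈ 0.66538
Gain = 20 log₁₀(0.66538) ≈ -3.54 dB
∠H = 76.27° − 175.29° = -99.02°

-3.5 dB, -99.0°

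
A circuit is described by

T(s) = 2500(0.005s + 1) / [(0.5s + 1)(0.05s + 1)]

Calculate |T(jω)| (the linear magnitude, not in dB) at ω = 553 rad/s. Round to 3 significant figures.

0.961

At ω = 553 rad/s:
zero (1 + j553·0.005) = 1 + j2.765 → |·| ≈ 2.9403, ∠ ≈ 70.12°
pole (1 + j553·0.5) = 1 + j276.5 → |·| ≈ 276.5, ∠ ≈ 89.79°
pole (1 + j553·0.05) = 1 + j27.65 → |·| ≈ 27.668, ∠ ≈ 87.93°
|T| = 2500 · 2.9403 / (276.5 · 27.668) ≈ 0.96086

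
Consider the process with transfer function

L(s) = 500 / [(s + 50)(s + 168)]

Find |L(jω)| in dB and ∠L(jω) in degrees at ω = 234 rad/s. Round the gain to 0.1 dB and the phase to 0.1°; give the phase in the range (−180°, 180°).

At s = jω = j234:
pole (s+50): 50 + j234 → |·| = √(50²+234²) = √57256 ≈ 239.28, ∠ = arctan(234/50) ≈ 77.94°
pole (s+168): 168 + j234 → |·| = √(168²+234²) = √82980 ≈ 288.06, ∠ = arctan(234/168) ≈ 54.32°
|L| = 500 / 68927 ≈ 0.0072541
Gain = 20 log₁₀(0.0072541) ≈ -42.79 dB
∠L = 0.00° − 132.26° = -132.26°

-42.8 dB, -132.3°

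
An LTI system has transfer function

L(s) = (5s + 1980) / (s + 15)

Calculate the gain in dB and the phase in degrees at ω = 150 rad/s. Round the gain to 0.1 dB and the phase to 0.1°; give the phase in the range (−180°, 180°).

23.0 dB, -63.5°

Substitute s = j150:
Numerator: 5(j150) + 1980 = 1980 + j750
Denominator: (j150) + 15 = 15 + j150
|N| = √(1980² + 750²) ≈ 2117.3, ∠N ≈ 20.75°
|D| = √(15² + 150²) ≈ 150.75, ∠D ≈ 84.29°
|L| = 2117.3 / 150.75 ≈ 14.045
Gain = 20 log₁₀(14.045) ≈ 22.95 dB
∠L = 20.75° − 84.29° = -63.54°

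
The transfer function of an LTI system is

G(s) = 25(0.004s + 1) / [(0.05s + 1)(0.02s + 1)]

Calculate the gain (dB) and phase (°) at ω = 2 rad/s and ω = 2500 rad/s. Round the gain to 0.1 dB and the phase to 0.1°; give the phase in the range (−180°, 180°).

ω = 2: 27.9 dB, -7.5°; ω = 2500: -27.9 dB, -94.1°

At ω = 2 rad/s:
zero (1 + j2·0.004) = 1 + j0.008 → |·| ≈ 1, ∠ ≈ 0.46°
pole (1 + j2·0.05) = 1 + j0.1 → |·| ≈ 1.005, ∠ ≈ 5.71°
pole (1 + j2·0.02) = 1 + j0.04 → |·| ≈ 1.0008, ∠ ≈ 2.29°
|G| = 25 · 1 / (1.005 · 1.0008) ≈ 24.856
Gain = 20 log₁₀(24.856) ≈ 27.91 dB
∠G = (0.46°) − (5.71° + 2.29°) = -7.54°

At ω = 2500 rad/s:
zero (1 + j2500·0.004) = 1 + j10 → |·| ≈ 10.05, ∠ ≈ 84.29°
pole (1 + j2500·0.05) = 1 + j125 → |·| ≈ 125, ∠ ≈ 89.54°
pole (1 + j2500·0.02) = 1 + j50 → |·| ≈ 50.01, ∠ ≈ 88.85°
|G| = 25 · 10.05 / (125 · 50.01) ≈ 0.040192
Gain = 20 log₁₀(0.040192) ≈ -27.92 dB
∠G = (84.29°) − (89.54° + 88.85°) = -94.10°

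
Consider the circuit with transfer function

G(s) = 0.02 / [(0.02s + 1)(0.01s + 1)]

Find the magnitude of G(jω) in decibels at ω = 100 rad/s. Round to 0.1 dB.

-44.0 dB

At ω = 100 rad/s:
pole (1 + j100·0.02) = 1 + j2 → |·| ≈ 2.2361, ∠ ≈ 63.43°
pole (1 + j100·0.01) = 1 + j1 → |·| ≈ 1.4142, ∠ ≈ 45.00°
|G| = 0.02 · 1 / (2.2361 · 1.4142) ≈ 0.0063245
Gain = 20 log₁₀(0.0063245) ≈ -43.98 dB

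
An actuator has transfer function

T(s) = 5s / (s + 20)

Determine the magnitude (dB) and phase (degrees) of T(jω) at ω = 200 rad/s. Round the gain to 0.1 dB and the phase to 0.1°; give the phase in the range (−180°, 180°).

13.9 dB, 5.7°

At s = jω = j200:
zero at origin: s = j200 → |·| = 200, ∠ = 90.00°
pole (s+20): 20 + j200 → |·| = √(20²+200²) = √40400 ≈ 201, ∠ = arctan(200/20) ≈ 84.29°
|T| = 5 · 200 / 201 ≈ 4.9751
Gain = 20 log₁₀(4.9751) ≈ 13.94 dB
∠T = 90.00° − 84.29° = 5.71°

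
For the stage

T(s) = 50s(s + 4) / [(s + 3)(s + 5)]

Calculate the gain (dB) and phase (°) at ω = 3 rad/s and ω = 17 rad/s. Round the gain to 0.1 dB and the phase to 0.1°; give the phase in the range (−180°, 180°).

At s = jω = j3:
zero (s+4): 4 + j3 → |·| = √(4²+3²) = √25 ≈ 5, ∠ = arctan(3/4) ≈ 36.87°
zero at origin: s = j3 → |·| = 3, ∠ = 90.00°
pole (s+3): 3 + j3 → |·| = √(3²+3²) = √18 ≈ 4.2426, ∠ = arctan(3/3) ≈ 45.00°
pole (s+5): 5 + j3 → |·| = √(5²+3²) = √34 ≈ 5.831, ∠ = arctan(3/5) ≈ 30.96°
|T| = 50 · 15 / 24.739 ≈ 30.317
Gain = 20 log₁₀(30.317) ≈ 29.63 dB
∠T = 126.87° − 75.96° = 50.91°

At s = jω = j17:
zero (s+4): 4 + j17 → |·| = √(4²+17²) = √305 ≈ 17.464, ∠ = arctan(17/4) ≈ 76.76°
zero at origin: s = j17 → |·| = 17, ∠ = 90.00°
pole (s+3): 3 + j17 → |·| = √(3²+17²) = √298 ≈ 17.263, ∠ = arctan(17/3) ≈ 79.99°
pole (s+5): 5 + j17 → |·| = √(5²+17²) = √314 ≈ 17.72, ∠ = arctan(17/5) ≈ 73.61°
|T| = 50 · 296.89 / 305.9 ≈ 48.527
Gain = 20 log₁₀(48.527) ≈ 33.72 dB
∠T = 166.76° − 153.60° = 13.16°

ω = 3: 29.6 dB, 50.9°; ω = 17: 33.7 dB, 13.2°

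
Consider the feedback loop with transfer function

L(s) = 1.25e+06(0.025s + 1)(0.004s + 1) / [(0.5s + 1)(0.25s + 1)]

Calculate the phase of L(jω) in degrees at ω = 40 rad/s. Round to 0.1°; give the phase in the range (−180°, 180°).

At ω = 40 rad/s:
zero (1 + j40·0.025) = 1 + j1 → |·| ≈ 1.4142, ∠ ≈ 45.00°
zero (1 + j40·0.004) = 1 + j0.16 → |·| ≈ 1.0127, ∠ ≈ 9.09°
pole (1 + j40·0.5) = 1 + j20 → |·| ≈ 20.025, ∠ ≈ 87.14°
pole (1 + j40·0.25) = 1 + j10 → |·| ≈ 10.05, ∠ ≈ 84.29°
∠L = (45.00° + 9.09°) − (87.14° + 84.29°) = -117.34°

-117.3°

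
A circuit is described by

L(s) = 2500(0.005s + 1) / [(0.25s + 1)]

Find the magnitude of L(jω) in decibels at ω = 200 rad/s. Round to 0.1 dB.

37.0 dB

At ω = 200 rad/s:
zero (1 + j200·0.005) = 1 + j1 → |·| ≈ 1.4142, ∠ ≈ 45.00°
pole (1 + j200·0.25) = 1 + j50 → |·| ≈ 50.01, ∠ ≈ 88.85°
|L| = 2500 · 1.4142 / (50.01) ≈ 70.696
Gain = 20 log₁₀(70.696) ≈ 36.99 dB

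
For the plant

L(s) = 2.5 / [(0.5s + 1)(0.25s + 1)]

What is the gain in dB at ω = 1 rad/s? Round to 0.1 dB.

At ω = 1 rad/s:
pole (1 + j1·0.5) = 1 + j0.5 → |·| ≈ 1.118, ∠ ≈ 26.57°
pole (1 + j1·0.25) = 1 + j0.25 → |·| ≈ 1.0308, ∠ ≈ 14.04°
|L| = 2.5 · 1 / (1.118 · 1.0308) ≈ 2.1693
Gain = 20 log₁₀(2.1693) ≈ 6.73 dB

6.7 dB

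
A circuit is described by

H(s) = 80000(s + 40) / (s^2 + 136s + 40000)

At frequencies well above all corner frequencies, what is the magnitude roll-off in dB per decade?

-20 dB/decade

Each pole contributes −20 dB/decade at high frequency; each zero contributes +20 dB/decade.
Net: 1 zero(s) − 2 pole(s) → -20 dB/decade.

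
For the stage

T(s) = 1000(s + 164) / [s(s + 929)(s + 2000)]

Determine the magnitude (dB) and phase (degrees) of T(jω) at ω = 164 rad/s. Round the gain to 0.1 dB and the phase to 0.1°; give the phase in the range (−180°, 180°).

-62.5 dB, -59.7°

At s = jω = j164:
zero (s+164): 164 + j164 → |·| = √(164²+164²) = √53792 ≈ 231.93, ∠ = arctan(164/164) ≈ 45.00°
pole (s+929): 929 + j164 → |·| = √(929²+164²) = √889937 ≈ 943.36, ∠ = arctan(164/929) ≈ 10.01°
pole (s+2000): 2000 + j164 → |·| = √(2000²+164²) = √4026896 ≈ 2006.7, ∠ = arctan(164/2000) ≈ 4.69°
pole at origin: |s| = 164, ∠ = 90.00° (in denominator)
|T| = 1000 · 231.93 / 3.1046e+08 ≈ 0.00074705
Gain = 20 log₁₀(0.00074705) ≈ -62.53 dB
∠T = 45.00° − 104.70° = -59.70°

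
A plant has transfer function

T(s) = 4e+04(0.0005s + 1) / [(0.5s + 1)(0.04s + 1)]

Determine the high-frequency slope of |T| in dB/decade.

Each pole contributes −20 dB/decade at high frequency; each zero contributes +20 dB/decade.
Net: 1 zero(s) − 2 pole(s) → -20 dB/decade.

-20 dB/decade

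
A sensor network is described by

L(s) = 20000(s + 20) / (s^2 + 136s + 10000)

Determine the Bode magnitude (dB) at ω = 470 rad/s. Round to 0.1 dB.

At s = jω = j470:
zero (s+20): 20 + j470 → |·| = √(20²+470²) = √221300 ≈ 470.43, ∠ = arctan(470/20) ≈ 87.56°
quadratic: (j470)² + 136·j470 + 10000 = -210900 + j63920 → |·| ≈ 2.2037e+05, ∠ ≈ 163.14°
|L| = 20000 · 470.43 / 2.2037e+05 ≈ 42.695
Gain = 20 log₁₀(42.695) ≈ 32.61 dB

32.6 dB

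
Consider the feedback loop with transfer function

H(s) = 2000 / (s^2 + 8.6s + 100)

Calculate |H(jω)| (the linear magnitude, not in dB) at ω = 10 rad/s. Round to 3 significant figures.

23.3

At s = jω = j10:
quadratic: (j10)² + 8.6·j10 + 100 = 0 + j86 → |·| ≈ 86, ∠ ≈ 90.00°
|H| = 2000 / 86 ≈ 23.256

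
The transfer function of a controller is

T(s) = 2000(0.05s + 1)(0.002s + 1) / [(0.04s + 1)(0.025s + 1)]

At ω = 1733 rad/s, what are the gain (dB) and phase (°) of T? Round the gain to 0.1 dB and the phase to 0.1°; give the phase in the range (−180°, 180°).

46.4 dB, -14.6°

At ω = 1733 rad/s:
zero (1 + j1733·0.05) = 1 + j86.65 → |·| ≈ 86.656, ∠ ≈ 89.34°
zero (1 + j1733·0.002) = 1 + j3.466 → |·| ≈ 3.6074, ∠ ≈ 73.91°
pole (1 + j1733·0.04) = 1 + j69.32 → |·| ≈ 69.327, ∠ ≈ 89.17°
pole (1 + j1733·0.025) = 1 + j43.325 → |·| ≈ 43.337, ∠ ≈ 88.68°
|T| = 2000 · 86.656 · 3.6074 / (69.327 · 43.337) ≈ 208.1
Gain = 20 log₁₀(208.1) ≈ 46.37 dB
∠T = (89.34° + 73.91°) − (89.17° + 88.68°) = -14.60°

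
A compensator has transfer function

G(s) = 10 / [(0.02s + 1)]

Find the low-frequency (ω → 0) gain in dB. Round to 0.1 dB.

20.0 dB

G(0) = 10 · 1 / 1 = 10
20 log₁₀(10) ≈ 20.00 dB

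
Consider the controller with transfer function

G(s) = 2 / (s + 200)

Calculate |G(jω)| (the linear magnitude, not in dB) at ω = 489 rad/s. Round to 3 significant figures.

At s = jω = j489:
pole (s+200): 200 + j489 → |·| = √(200²+489²) = √279121 ≈ 528.32, ∠ = arctan(489/200) ≈ 67.76°
|G| = 2 / 528.32 ≈ 0.0037856

0.00379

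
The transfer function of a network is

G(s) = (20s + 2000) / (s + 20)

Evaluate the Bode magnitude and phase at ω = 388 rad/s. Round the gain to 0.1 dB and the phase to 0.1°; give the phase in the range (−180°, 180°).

Substitute s = j388:
Numerator: 20(j388) + 2000 = 2000 + j7760
Denominator: (j388) + 20 = 20 + j388
|N| = √(2000² + 7760²) ≈ 8013.6, ∠N ≈ 75.55°
|D| = √(20² + 388²) ≈ 388.52, ∠D ≈ 87.05°
|G| = 8013.6 / 388.52 ≈ 20.626
Gain = 20 log₁₀(20.626) ≈ 26.29 dB
∠G = 75.55° − 87.05° = -11.50°

26.3 dB, -11.5°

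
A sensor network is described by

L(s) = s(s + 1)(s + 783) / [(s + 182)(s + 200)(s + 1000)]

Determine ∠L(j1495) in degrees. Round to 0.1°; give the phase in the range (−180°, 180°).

20.7°

At s = jω = j1495:
zero (s+1): 1 + j1495 → |·| = √(1²+1495²) = √2235026 ≈ 1495, ∠ = arctan(1495/1) ≈ 89.96°
zero (s+783): 783 + j1495 → |·| = √(783²+1495²) = √2848114 ≈ 1687.6, ∠ = arctan(1495/783) ≈ 62.36°
zero at origin: s = j1495 → |·| = 1495, ∠ = 90.00°
pole (s+182): 182 + j1495 → |·| = √(182²+1495²) = √2268149 ≈ 1506, ∠ = arctan(1495/182) ≈ 83.06°
pole (s+200): 200 + j1495 → |·| = √(200²+1495²) = √2275025 ≈ 1508.3, ∠ = arctan(1495/200) ≈ 82.38°
pole (s+1000): 1000 + j1495 → |·| = √(1000²+1495²) = √3235025 ≈ 1798.6, ∠ = arctan(1495/1000) ≈ 56.22°
∠L = 242.32° − 221.66° = 20.66°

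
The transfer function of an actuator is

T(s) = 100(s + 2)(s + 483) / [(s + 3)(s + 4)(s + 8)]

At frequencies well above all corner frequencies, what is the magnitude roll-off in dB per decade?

-20 dB/decade

Each pole contributes −20 dB/decade at high frequency; each zero contributes +20 dB/decade.
Net: 2 zero(s) − 3 pole(s) → -20 dB/decade.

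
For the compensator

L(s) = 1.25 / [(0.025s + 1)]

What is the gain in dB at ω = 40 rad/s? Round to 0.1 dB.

-1.1 dB

At ω = 40 rad/s:
pole (1 + j40·0.025) = 1 + j1 → |·| ≈ 1.4142, ∠ ≈ 45.00°
|L| = 1.25 · 1 / (1.4142) ≈ 0.88389
Gain = 20 log₁₀(0.88389) ≈ -1.07 dB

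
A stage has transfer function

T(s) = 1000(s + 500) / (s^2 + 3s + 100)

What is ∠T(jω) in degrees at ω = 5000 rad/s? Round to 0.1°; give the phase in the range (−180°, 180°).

At s = jω = j5000:
zero (s+500): 500 + j5000 → |·| = √(500²+5000²) = √25250000 ≈ 5024.9, ∠ = arctan(5000/500) ≈ 84.29°
quadratic: (j5000)² + 3·j5000 + 100 = -24999900 + j15000 → |·| ≈ 2.5e+07, ∠ ≈ 179.97°
∠T = 84.29° − 179.97° = -95.68°

-95.7°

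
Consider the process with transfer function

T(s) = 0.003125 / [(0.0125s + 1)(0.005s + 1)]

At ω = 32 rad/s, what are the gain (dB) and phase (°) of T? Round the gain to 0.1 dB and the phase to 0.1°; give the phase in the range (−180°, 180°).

At ω = 32 rad/s:
pole (1 + j32·0.0125) = 1 + j0.4 → |·| ≈ 1.077, ∠ ≈ 21.80°
pole (1 + j32·0.005) = 1 + j0.16 → |·| ≈ 1.0127, ∠ ≈ 9.09°
|T| = 0.003125 · 1 / (1.077 · 1.0127) ≈ 0.0028652
Gain = 20 log₁₀(0.0028652) ≈ -50.86 dB
∠T = (0°) − (21.80° + 9.09°) = -30.89°

-50.9 dB, -30.9°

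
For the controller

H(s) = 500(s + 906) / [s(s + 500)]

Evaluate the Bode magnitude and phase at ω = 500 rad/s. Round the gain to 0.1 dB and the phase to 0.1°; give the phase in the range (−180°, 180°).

At s = jω = j500:
zero (s+906): 906 + j500 → |·| = √(906²+500²) = √1070836 ≈ 1034.8, ∠ = arctan(500/906) ≈ 28.89°
pole (s+500): 500 + j500 → |·| = √(500²+500²) = √500000 ≈ 707.11, ∠ = arctan(500/500) ≈ 45.00°
pole at origin: |s| = 500, ∠ = 90.00° (in denominator)
|H| = 500 · 1034.8 / 3.5356e+05 ≈ 1.4634
Gain = 20 log₁₀(1.4634) ≈ 3.31 dB
∠H = 28.89° − 135.00° = -106.11°

3.3 dB, -106.1°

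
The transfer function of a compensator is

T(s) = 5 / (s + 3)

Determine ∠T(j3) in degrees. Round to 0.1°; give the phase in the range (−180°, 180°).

Substitute s = j3:
Numerator: 5 = 5 + j0
Denominator: (j3) + 3 = 3 + j3
|N| = √(5² + 0²) ≈ 5, ∠N ≈ 0.00°
|D| = √(3² + 3²) ≈ 4.2426, ∠D ≈ 45.00°
∠T = 0.00° − 45.00° = -45.00°

-45.0°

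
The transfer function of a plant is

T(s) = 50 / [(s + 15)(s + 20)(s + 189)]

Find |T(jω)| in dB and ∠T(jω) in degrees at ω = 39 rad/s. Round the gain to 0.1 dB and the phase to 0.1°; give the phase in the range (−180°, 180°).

At s = jω = j39:
pole (s+15): 15 + j39 → |·| = √(15²+39²) = √1746 ≈ 41.785, ∠ = arctan(39/15) ≈ 68.96°
pole (s+20): 20 + j39 → |·| = √(20²+39²) = √1921 ≈ 43.829, ∠ = arctan(39/20) ≈ 62.85°
pole (s+189): 189 + j39 → |·| = √(189²+39²) = √37242 ≈ 192.98, ∠ = arctan(39/189) ≈ 11.66°
|T| = 50 / 3.5342e+05 ≈ 0.00014147
Gain = 20 log₁₀(0.00014147) ≈ -76.99 dB
∠T = 0.00° − 143.47° = -143.47°

-77.0 dB, -143.5°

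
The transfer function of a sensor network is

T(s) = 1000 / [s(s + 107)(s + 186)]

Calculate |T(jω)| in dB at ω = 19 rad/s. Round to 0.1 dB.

-51.7 dB

At s = jω = j19:
pole (s+107): 107 + j19 → |·| = √(107²+19²) = √11810 ≈ 108.67, ∠ = arctan(19/107) ≈ 10.07°
pole (s+186): 186 + j19 → |·| = √(186²+19²) = √34957 ≈ 186.97, ∠ = arctan(19/186) ≈ 5.83°
pole at origin: |s| = 19, ∠ = 90.00° (in denominator)
|T| = 1000 / 3.8604e+05 ≈ 0.0025904
Gain = 20 log₁₀(0.0025904) ≈ -51.73 dB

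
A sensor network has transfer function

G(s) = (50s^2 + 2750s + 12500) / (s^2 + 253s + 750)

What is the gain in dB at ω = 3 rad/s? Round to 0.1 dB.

22.8 dB

Substitute s = j3:
Numerator: 50(j3)^2 + 2750(j3) + 12500 = 12050 + j8250
Denominator: (j3)^2 + 253(j3) + 750 = 741 + j759
|N| = √(12050² + 8250²) ≈ 14604, ∠N ≈ 34.40°
|D| = √(741² + 759²) ≈ 1060.7, ∠D ≈ 45.69°
|G| = 14604 / 1060.7 ≈ 13.768
Gain = 20 log₁₀(13.768) ≈ 22.78 dB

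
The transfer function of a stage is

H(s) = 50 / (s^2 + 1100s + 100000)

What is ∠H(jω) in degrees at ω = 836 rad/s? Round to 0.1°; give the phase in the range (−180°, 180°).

-123.1°

Substitute s = j836:
Numerator: 50 = 50 + j0
Denominator: (j836)^2 + 1100(j836) + 100000 = -598896 + j919600
|N| = √(50² + 0²) ≈ 50, ∠N ≈ 0.00°
|D| = √(598896² + 919600²) ≈ 1.0974e+06, ∠D ≈ 123.07°
∠H = 0.00° − 123.07° = -123.07°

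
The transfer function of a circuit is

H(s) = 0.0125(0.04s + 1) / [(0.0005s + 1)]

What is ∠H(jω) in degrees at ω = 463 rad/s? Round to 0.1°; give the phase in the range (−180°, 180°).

At ω = 463 rad/s:
zero (1 + j463·0.04) = 1 + j18.52 → |·| ≈ 18.547, ∠ ≈ 86.91°
pole (1 + j463·0.0005) = 1 + j0.2315 → |·| ≈ 1.0264, ∠ ≈ 13.03°
∠H = (86.91°) − (13.03°) = 73.88°

73.9°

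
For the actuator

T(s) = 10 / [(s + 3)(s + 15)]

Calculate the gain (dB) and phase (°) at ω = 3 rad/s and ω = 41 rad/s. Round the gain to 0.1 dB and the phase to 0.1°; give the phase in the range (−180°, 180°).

ω = 3: -16.2 dB, -56.3°; ω = 41: -45.1 dB, -155.7°

At s = jω = j3:
pole (s+3): 3 + j3 → |·| = √(3²+3²) = √18 ≈ 4.2426, ∠ = arctan(3/3) ≈ 45.00°
pole (s+15): 15 + j3 → |·| = √(15²+3²) = √234 ≈ 15.297, ∠ = arctan(3/15) ≈ 11.31°
|T| = 10 / 64.899 ≈ 0.15409
Gain = 20 log₁₀(0.15409) ≈ -16.24 dB
∠T = 0.00° − 56.31° = -56.31°

At s = jω = j41:
pole (s+3): 3 + j41 → |·| = √(3²+41²) = √1690 ≈ 41.11, ∠ = arctan(41/3) ≈ 85.82°
pole (s+15): 15 + j41 → |·| = √(15²+41²) = √1906 ≈ 43.658, ∠ = arctan(41/15) ≈ 69.90°
|T| = 10 / 1794.8 ≈ 0.0055717
Gain = 20 log₁₀(0.0055717) ≈ -45.08 dB
∠T = 0.00° − 155.72° = -155.72°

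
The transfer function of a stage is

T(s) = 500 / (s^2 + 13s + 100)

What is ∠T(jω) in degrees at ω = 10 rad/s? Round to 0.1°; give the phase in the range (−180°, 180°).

-90.0°

At s = jω = j10:
quadratic: (j10)² + 13·j10 + 100 = 0 + j130 → |·| ≈ 130, ∠ ≈ 90.00°
∠T = 0.00° − 90.00° = -90.00°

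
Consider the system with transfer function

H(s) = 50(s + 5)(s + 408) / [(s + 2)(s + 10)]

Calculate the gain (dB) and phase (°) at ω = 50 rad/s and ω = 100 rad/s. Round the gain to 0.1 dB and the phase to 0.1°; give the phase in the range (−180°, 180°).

At s = jω = j50:
zero (s+5): 5 + j50 → |·| = √(5²+50²) = √2525 ≈ 50.249, ∠ = arctan(50/5) ≈ 84.29°
zero (s+408): 408 + j50 → |·| = √(408²+50²) = √168964 ≈ 411.05, ∠ = arctan(50/408) ≈ 6.99°
pole (s+2): 2 + j50 → |·| = √(2²+50²) = √2504 ≈ 50.04, ∠ = arctan(50/2) ≈ 87.71°
pole (s+10): 10 + j50 → |·| = √(10²+50²) = √2600 ≈ 50.99, ∠ = arctan(50/10) ≈ 78.69°
|H| = 50 · 20655 / 2551.5 ≈ 404.76
Gain = 20 log₁₀(404.76) ≈ 52.14 dB
∠H = 91.28° − 166.40° = -75.12°

At s = jω = j100:
zero (s+5): 5 + j100 → |·| = √(5²+100²) = √10025 ≈ 100.12, ∠ = arctan(100/5) ≈ 87.14°
zero (s+408): 408 + j100 → |·| = √(408²+100²) = √176464 ≈ 420.08, ∠ = arctan(100/408) ≈ 13.77°
pole (s+2): 2 + j100 → |·| = √(2²+100²) = √10004 ≈ 100.02, ∠ = arctan(100/2) ≈ 88.85°
pole (s+10): 10 + j100 → |·| = √(10²+100²) = √10100 ≈ 100.5, ∠ = arctan(100/10) ≈ 84.29°
|H| = 50 · 42058 / 10052 ≈ 209.2
Gain = 20 log₁₀(209.2) ≈ 46.41 dB
∠H = 100.91° − 173.14° = -72.23°

ω = 50: 52.1 dB, -75.1°; ω = 100: 46.4 dB, -72.2°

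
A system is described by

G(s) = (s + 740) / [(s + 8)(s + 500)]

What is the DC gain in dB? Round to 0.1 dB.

-14.7 dB

G(0) = 1·740 / (8·500) = 0.185
20 log₁₀(0.185) ≈ -14.66 dB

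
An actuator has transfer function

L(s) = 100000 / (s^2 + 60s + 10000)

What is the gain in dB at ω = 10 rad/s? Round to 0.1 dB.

At s = jω = j10:
quadratic: (j10)² + 60·j10 + 10000 = 9900 + j600 → |·| ≈ 9918.2, ∠ ≈ 3.47°
|L| = 100000 / 9918.2 ≈ 10.082
Gain = 20 log₁₀(10.082) ≈ 20.07 dB

20.1 dB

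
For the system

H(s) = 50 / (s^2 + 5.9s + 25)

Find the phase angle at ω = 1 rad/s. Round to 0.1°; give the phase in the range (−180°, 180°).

-13.8°

At s = jω = j1:
quadratic: (j1)² + 5.9·j1 + 25 = 24 + j5.9 → |·| ≈ 24.715, ∠ ≈ 13.81°
∠H = 0.00° − 13.81° = -13.81°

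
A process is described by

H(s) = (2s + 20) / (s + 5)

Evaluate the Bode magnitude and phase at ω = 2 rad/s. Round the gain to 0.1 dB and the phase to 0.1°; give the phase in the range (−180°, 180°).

Substitute s = j2:
Numerator: 2(j2) + 20 = 20 + j4
Denominator: (j2) + 5 = 5 + j2
|N| = √(20² + 4²) ≈ 20.396, ∠N ≈ 11.31°
|D| = √(5² + 2²) ≈ 5.3852, ∠D ≈ 21.80°
|H| = 20.396 / 5.3852 ≈ 3.7874
Gain = 20 log₁₀(3.7874) ≈ 11.57 dB
∠H = 11.31° − 21.80° = -10.49°

11.6 dB, -10.5°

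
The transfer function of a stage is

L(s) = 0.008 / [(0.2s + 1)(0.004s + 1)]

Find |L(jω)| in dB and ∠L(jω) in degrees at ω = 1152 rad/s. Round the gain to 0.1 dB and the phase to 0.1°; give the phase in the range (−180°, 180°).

At ω = 1152 rad/s:
pole (1 + j1152·0.2) = 1 + j230.4 → |·| ≈ 230.4, ∠ ≈ 89.75°
pole (1 + j1152·0.004) = 1 + j4.608 → |·| ≈ 4.7153, ∠ ≈ 77.76°
|L| = 0.008 · 1 / (230.4 · 4.7153) ≈ 7.3637e-06
Gain = 20 log₁₀(7.3637e-06) ≈ -102.66 dB
∠L = (0°) − (89.75° + 77.76°) = -167.51°

-102.7 dB, -167.5°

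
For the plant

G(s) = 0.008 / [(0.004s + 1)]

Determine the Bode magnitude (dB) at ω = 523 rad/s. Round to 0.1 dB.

At ω = 523 rad/s:
pole (1 + j523·0.004) = 1 + j2.092 → |·| ≈ 2.3187, ∠ ≈ 64.45°
|G| = 0.008 · 1 / (2.3187) ≈ 0.0034502
Gain = 20 log₁₀(0.0034502) ≈ -49.24 dB

-49.2 dB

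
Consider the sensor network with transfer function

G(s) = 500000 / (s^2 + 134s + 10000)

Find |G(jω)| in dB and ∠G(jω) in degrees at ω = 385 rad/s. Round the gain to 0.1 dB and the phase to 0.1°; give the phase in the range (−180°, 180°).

10.6 dB, -159.5°

At s = jω = j385:
quadratic: (j385)² + 134·j385 + 10000 = -138225 + j51590 → |·| ≈ 1.4754e+05, ∠ ≈ 159.53°
|G| = 500000 / 1.4754e+05 ≈ 3.3889
Gain = 20 log₁₀(3.3889) ≈ 10.60 dB
∠G = 0.00° − 159.53° = -159.53°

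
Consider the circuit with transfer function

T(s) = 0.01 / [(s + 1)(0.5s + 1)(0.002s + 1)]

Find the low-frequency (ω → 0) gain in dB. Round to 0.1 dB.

-40.0 dB

T(0) = 0.01 · 1 / 1 = 0.01
20 log₁₀(0.01) ≈ -40.00 dB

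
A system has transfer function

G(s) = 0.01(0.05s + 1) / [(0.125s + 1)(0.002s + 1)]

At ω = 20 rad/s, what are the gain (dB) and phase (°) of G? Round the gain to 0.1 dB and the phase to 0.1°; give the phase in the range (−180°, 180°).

At ω = 20 rad/s:
zero (1 + j20·0.05) = 1 + j1 → |·| ≈ 1.4142, ∠ ≈ 45.00°
pole (1 + j20·0.125) = 1 + j2.5 → |·| ≈ 2.6926, ∠ ≈ 68.20°
pole (1 + j20·0.002) = 1 + j0.04 → |·| ≈ 1.0008, ∠ ≈ 2.29°
|G| = 0.01 · 1.4142 / (2.6926 · 1.0008) ≈ 0.005248
Gain = 20 log₁₀(0.005248) ≈ -45.60 dB
∠G = (45.00°) − (68.20° + 2.29°) = -25.49°

-45.6 dB, -25.5°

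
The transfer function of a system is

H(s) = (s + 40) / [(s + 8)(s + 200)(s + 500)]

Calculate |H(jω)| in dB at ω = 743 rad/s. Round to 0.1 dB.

At s = jω = j743:
zero (s+40): 40 + j743 → |·| = √(40²+743²) = √553649 ≈ 744.08, ∠ = arctan(743/40) ≈ 86.92°
pole (s+8): 8 + j743 → |·| = √(8²+743²) = √552113 ≈ 743.04, ∠ = arctan(743/8) ≈ 89.38°
pole (s+200): 200 + j743 → |·| = √(200²+743²) = √592049 ≈ 769.45, ∠ = arctan(743/200) ≈ 74.93°
pole (s+500): 500 + j743 → |·| = √(500²+743²) = √802049 ≈ 895.57, ∠ = arctan(743/500) ≈ 56.06°
|H| = 1 · 744.08 / 5.1203e+08 ≈ 1.4532e-06
Gain = 20 log₁₀(1.4532e-06) ≈ -116.75 dB

-116.8 dB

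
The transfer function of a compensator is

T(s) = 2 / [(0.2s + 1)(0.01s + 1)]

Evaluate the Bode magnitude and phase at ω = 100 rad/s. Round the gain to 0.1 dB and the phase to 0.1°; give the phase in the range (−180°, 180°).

At ω = 100 rad/s:
pole (1 + j100·0.2) = 1 + j20 → |·| ≈ 20.025, ∠ ≈ 87.14°
pole (1 + j100·0.01) = 1 + j1 → |·| ≈ 1.4142, ∠ ≈ 45.00°
|T| = 2 · 1 / (20.025 · 1.4142) ≈ 0.070623
Gain = 20 log₁₀(0.070623) ≈ -23.02 dB
∠T = (0°) − (87.14° + 45.00°) = -132.14°

-23.0 dB, -132.1°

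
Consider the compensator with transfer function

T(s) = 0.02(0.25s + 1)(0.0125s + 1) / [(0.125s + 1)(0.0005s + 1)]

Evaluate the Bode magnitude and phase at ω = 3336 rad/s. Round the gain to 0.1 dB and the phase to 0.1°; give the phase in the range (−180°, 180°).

-1.3 dB, 29.6°

At ω = 3336 rad/s:
zero (1 + j3336·0.25) = 1 + j834 → |·| ≈ 834, ∠ ≈ 89.93°
zero (1 + j3336·0.0125) = 1 + j41.7 → |·| ≈ 41.712, ∠ ≈ 88.63°
pole (1 + j3336·0.125) = 1 + j417 → |·| ≈ 417, ∠ ≈ 89.86°
pole (1 + j3336·0.0005) = 1 + j1.668 → |·| ≈ 1.9448, ∠ ≈ 59.06°
|T| = 0.02 · 834 · 41.712 / (417 · 1.9448) ≈ 0.85792
Gain = 20 log₁₀(0.85792) ≈ -1.33 dB
∠T = (89.93° + 88.63°) − (89.86° + 59.06°) = 29.64°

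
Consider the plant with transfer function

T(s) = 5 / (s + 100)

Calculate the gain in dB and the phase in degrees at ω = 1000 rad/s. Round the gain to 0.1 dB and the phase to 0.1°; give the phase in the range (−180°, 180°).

At s = jω = j1000:
pole (s+100): 100 + j1000 → |·| = √(100²+1000²) = √1010000 ≈ 1005, ∠ = arctan(1000/100) ≈ 84.29°
|T| = 5 / 1005 ≈ 0.0049751
Gain = 20 log₁₀(0.0049751) ≈ -46.06 dB
∠T = 0.00° − 84.29° = -84.29°

-46.1 dB, -84.3°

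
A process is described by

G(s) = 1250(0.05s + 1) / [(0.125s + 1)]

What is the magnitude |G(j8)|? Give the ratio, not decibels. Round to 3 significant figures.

952

At ω = 8 rad/s:
zero (1 + j8·0.05) = 1 + j0.4 → |·| ≈ 1.077, ∠ ≈ 21.80°
pole (1 + j8·0.125) = 1 + j1 → |·| ≈ 1.4142, ∠ ≈ 45.00°
|G| = 1250 · 1.077 / (1.4142) ≈ 951.95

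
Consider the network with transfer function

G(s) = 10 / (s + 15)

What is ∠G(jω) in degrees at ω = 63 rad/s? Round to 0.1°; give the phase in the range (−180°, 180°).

At s = jω = j63:
pole (s+15): 15 + j63 → |·| = √(15²+63²) = √4194 ≈ 64.761, ∠ = arctan(63/15) ≈ 76.61°
∠G = 0.00° − 76.61° = -76.61°

-76.6°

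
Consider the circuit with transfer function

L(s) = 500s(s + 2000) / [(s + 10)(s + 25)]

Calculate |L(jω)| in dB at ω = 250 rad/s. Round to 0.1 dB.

At s = jω = j250:
zero (s+2000): 2000 + j250 → |·| = √(2000²+250²) = √4062500 ≈ 2015.6, ∠ = arctan(250/2000) ≈ 7.13°
zero at origin: s = j250 → |·| = 250, ∠ = 90.00°
pole (s+10): 10 + j250 → |·| = √(10²+250²) = √62600 ≈ 250.2, ∠ = arctan(250/10) ≈ 87.71°
pole (s+25): 25 + j250 → |·| = √(25²+250²) = √63125 ≈ 251.25, ∠ = arctan(250/25) ≈ 84.29°
|L| = 500 · 5.039e+05 / 62863 ≈ 4007.9
Gain = 20 log₁₀(4007.9) ≈ 72.06 dB

72.1 dB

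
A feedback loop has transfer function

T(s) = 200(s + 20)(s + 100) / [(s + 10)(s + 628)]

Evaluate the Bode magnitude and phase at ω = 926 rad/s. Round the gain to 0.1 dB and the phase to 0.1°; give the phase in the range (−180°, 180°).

44.4 dB, 27.4°

At s = jω = j926:
zero (s+20): 20 + j926 → |·| = √(20²+926²) = √857876 ≈ 926.22, ∠ = arctan(926/20) ≈ 88.76°
zero (s+100): 100 + j926 → |·| = √(100²+926²) = √867476 ≈ 931.38, ∠ = arctan(926/100) ≈ 83.84°
pole (s+10): 10 + j926 → |·| = √(10²+926²) = √857576 ≈ 926.05, ∠ = arctan(926/10) ≈ 89.38°
pole (s+628): 628 + j926 → |·| = √(628²+926²) = √1251860 ≈ 1118.9, ∠ = arctan(926/628) ≈ 55.86°
|T| = 200 · 8.6266e+05 / 1.0362e+06 ≈ 166.5
Gain = 20 log₁₀(166.5) ≈ 44.43 dB
∠T = 172.60° − 145.24° = 27.36°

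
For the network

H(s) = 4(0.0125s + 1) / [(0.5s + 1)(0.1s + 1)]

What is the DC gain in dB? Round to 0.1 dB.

H(0) = 4 · 1 / 1 = 4
20 log₁₀(4) ≈ 12.04 dB

12.0 dB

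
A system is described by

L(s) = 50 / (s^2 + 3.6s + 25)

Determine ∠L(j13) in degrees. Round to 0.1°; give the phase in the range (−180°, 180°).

-162.0°

At s = jω = j13:
quadratic: (j13)² + 3.6·j13 + 25 = -144 + j46.8 → |·| ≈ 151.41, ∠ ≈ 162.00°
∠L = 0.00° − 162.00° = -162.00°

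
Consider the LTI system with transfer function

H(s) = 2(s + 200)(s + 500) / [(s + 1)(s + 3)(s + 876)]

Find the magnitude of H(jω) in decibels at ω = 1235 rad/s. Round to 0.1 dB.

-56.8 dB

At s = jω = j1235:
zero (s+200): 200 + j1235 → |·| = √(200²+1235²) = √1565225 ≈ 1251.1, ∠ = arctan(1235/200) ≈ 80.80°
zero (s+500): 500 + j1235 → |·| = √(500²+1235²) = √1775225 ≈ 1332.4, ∠ = arctan(1235/500) ≈ 67.96°
pole (s+1): 1 + j1235 → |·| = √(1²+1235²) = √1525226 ≈ 1235, ∠ = arctan(1235/1) ≈ 89.95°
pole (s+3): 3 + j1235 → |·| = √(3²+1235²) = √1525234 ≈ 1235, ∠ = arctan(1235/3) ≈ 89.86°
pole (s+876): 876 + j1235 → |·| = √(876²+1235²) = √2292601 ≈ 1514.1, ∠ = arctan(1235/876) ≈ 54.65°
|H| = 2 · 1.667e+06 / 2.3093e+09 ≈ 0.0014437
Gain = 20 log₁₀(0.0014437) ≈ -56.81 dB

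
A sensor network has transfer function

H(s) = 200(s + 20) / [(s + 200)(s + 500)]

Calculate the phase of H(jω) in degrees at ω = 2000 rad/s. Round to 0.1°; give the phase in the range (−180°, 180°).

-70.8°

At s = jω = j2000:
zero (s+20): 20 + j2000 → |·| = √(20²+2000²) = √4000400 ≈ 2000.1, ∠ = arctan(2000/20) ≈ 89.43°
pole (s+200): 200 + j2000 → |·| = √(200²+2000²) = √4040000 ≈ 2010, ∠ = arctan(2000/200) ≈ 84.29°
pole (s+500): 500 + j2000 → |·| = √(500²+2000²) = √4250000 ≈ 2061.6, ∠ = arctan(2000/500) ≈ 75.96°
∠H = 89.43° − 160.25° = -70.82°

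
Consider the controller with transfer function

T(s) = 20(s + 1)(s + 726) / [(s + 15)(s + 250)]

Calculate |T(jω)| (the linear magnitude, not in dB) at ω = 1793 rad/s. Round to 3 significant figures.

21.4

At s = jω = j1793:
zero (s+1): 1 + j1793 → |·| = √(1²+1793²) = √3214850 ≈ 1793, ∠ = arctan(1793/1) ≈ 89.97°
zero (s+726): 726 + j1793 → |·| = √(726²+1793²) = √3741925 ≈ 1934.4, ∠ = arctan(1793/726) ≈ 67.96°
pole (s+15): 15 + j1793 → |·| = √(15²+1793²) = √3215074 ≈ 1793.1, ∠ = arctan(1793/15) ≈ 89.52°
pole (s+250): 250 + j1793 → |·| = √(250²+1793²) = √3277349 ≈ 1810.3, ∠ = arctan(1793/250) ≈ 82.06°
|T| = 20 · 3.4684e+06 / 3.246e+06 ≈ 21.37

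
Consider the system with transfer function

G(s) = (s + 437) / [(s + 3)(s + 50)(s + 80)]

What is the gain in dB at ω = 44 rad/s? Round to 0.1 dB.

At s = jω = j44:
zero (s+437): 437 + j44 → |·| = √(437²+44²) = √192905 ≈ 439.21, ∠ = arctan(44/437) ≈ 5.75°
pole (s+3): 3 + j44 → |·| = √(3²+44²) = √1945 ≈ 44.102, ∠ = arctan(44/3) ≈ 86.10°
pole (s+50): 50 + j44 → |·| = √(50²+44²) = √4436 ≈ 66.603, ∠ = arctan(44/50) ≈ 41.35°
pole (s+80): 80 + j44 → |·| = √(80²+44²) = √8336 ≈ 91.302, ∠ = arctan(44/80) ≈ 28.81°
|G| = 1 · 439.21 / 2.6818e+05 ≈ 0.0016377
Gain = 20 log₁₀(0.0016377) ≈ -55.72 dB

-55.7 dB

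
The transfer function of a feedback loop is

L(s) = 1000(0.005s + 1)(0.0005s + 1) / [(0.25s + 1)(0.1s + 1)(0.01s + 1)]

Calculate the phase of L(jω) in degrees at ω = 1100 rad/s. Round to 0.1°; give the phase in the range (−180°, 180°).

-155.6°

At ω = 1100 rad/s:
zero (1 + j1100·0.005) = 1 + j5.5 → |·| ≈ 5.5902, ∠ ≈ 79.70°
zero (1 + j1100·0.0005) = 1 + j0.55 → |·| ≈ 1.1413, ∠ ≈ 28.81°
pole (1 + j1100·0.25) = 1 + j275 → |·| ≈ 275, ∠ ≈ 89.79°
pole (1 + j1100·0.1) = 1 + j110 → |·| ≈ 110, ∠ ≈ 89.48°
pole (1 + j1100·0.01) = 1 + j11 → |·| ≈ 11.045, ∠ ≈ 84.81°
∠L = (79.70° + 28.81°) − (89.79° + 89.48° + 84.81°) = -155.57°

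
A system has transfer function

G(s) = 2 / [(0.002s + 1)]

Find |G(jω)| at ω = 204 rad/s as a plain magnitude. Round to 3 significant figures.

1.85

At ω = 204 rad/s:
pole (1 + j204·0.002) = 1 + j0.408 → |·| ≈ 1.08, ∠ ≈ 22.20°
|G| = 2 · 1 / (1.08) ≈ 1.8519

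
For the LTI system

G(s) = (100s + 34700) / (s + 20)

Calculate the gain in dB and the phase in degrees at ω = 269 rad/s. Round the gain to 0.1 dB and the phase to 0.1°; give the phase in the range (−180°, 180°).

Substitute s = j269:
Numerator: 100(j269) + 34700 = 34700 + j26900
Denominator: (j269) + 20 = 20 + j269
|N| = √(34700² + 26900²) ≈ 43906, ∠N ≈ 37.78°
|D| = √(20² + 269²) ≈ 269.74, ∠D ≈ 85.75°
|G| = 43906 / 269.74 ≈ 162.77
Gain = 20 log₁₀(162.77) ≈ 44.23 dB
∠G = 37.78° − 85.75° = -47.97°

44.2 dB, -48.0°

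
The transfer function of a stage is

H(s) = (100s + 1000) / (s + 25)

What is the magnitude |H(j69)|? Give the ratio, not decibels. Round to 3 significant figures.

95.0

Substitute s = j69:
Numerator: 100(j69) + 1000 = 1000 + j6900
Denominator: (j69) + 25 = 25 + j69
|N| = √(1000² + 6900²) ≈ 6972.1, ∠N ≈ 81.75°
|D| = √(25² + 69²) ≈ 73.389, ∠D ≈ 70.08°
|H| = 6972.1 / 73.389 ≈ 95.002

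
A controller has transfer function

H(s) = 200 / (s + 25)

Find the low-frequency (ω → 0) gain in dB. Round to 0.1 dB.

H(0) = 200 / (25) = 8
20 log₁₀(8) ≈ 18.06 dB

18.1 dB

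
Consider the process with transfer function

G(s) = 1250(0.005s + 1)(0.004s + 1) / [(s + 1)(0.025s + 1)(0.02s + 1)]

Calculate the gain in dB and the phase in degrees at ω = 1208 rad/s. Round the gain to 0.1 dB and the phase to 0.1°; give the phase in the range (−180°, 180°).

At ω = 1208 rad/s:
zero (1 + j1208·0.005) = 1 + j6.04 → |·| ≈ 6.1222, ∠ ≈ 80.60°
zero (1 + j1208·0.004) = 1 + j4.832 → |·| ≈ 4.9344, ∠ ≈ 78.31°
pole (1 + j1208·1) = 1 + j1208 → |·| ≈ 1208, ∠ ≈ 89.95°
pole (1 + j1208·0.025) = 1 + j30.2 → |·| ≈ 30.217, ∠ ≈ 88.10°
pole (1 + j1208·0.02) = 1 + j24.16 → |·| ≈ 24.181, ∠ ≈ 87.63°
|G| = 1250 · 6.1222 · 4.9344 / (1208 · 30.217 · 24.181) ≈ 0.042782
Gain = 20 log₁₀(0.042782) ≈ -27.37 dB
∠G = (80.60° + 78.31°) − (89.95° + 88.10° + 87.63°) = -106.77°

-27.4 dB, -106.8°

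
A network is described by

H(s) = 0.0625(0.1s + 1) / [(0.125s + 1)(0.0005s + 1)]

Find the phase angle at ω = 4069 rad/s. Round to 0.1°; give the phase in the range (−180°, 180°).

-63.9°

At ω = 4069 rad/s:
zero (1 + j4069·0.1) = 1 + j406.9 → |·| ≈ 406.9, ∠ ≈ 89.86°
pole (1 + j4069·0.125) = 1 + j508.625 → |·| ≈ 508.63, ∠ ≈ 89.89°
pole (1 + j4069·0.0005) = 1 + j2.0345 → |·| ≈ 2.267, ∠ ≈ 63.82°
∠H = (89.86°) − (89.89° + 63.82°) = -63.85°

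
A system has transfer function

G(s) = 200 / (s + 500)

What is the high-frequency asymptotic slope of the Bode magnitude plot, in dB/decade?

Each pole contributes −20 dB/decade at high frequency; each zero contributes +20 dB/decade.
Net: 0 zero(s) − 1 pole(s) → -20 dB/decade.

-20 dB/decade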